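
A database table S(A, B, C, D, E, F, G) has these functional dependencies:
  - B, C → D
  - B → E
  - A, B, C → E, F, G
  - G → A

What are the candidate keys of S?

{B, C} never appear on the right of any FD, so every key must include all of them.
{A, B, C} is a candidate key since {A, B, C}⁺ = {A, B, C, D, E, F, G} covers every attribute.
{B, C, G} is a candidate key since {B, C, G}⁺ = {A, B, C, D, E, F, G} covers every attribute.
These are minimal and exhaustive — every other superkey contains one of them.

{A, B, C}, {B, C, G}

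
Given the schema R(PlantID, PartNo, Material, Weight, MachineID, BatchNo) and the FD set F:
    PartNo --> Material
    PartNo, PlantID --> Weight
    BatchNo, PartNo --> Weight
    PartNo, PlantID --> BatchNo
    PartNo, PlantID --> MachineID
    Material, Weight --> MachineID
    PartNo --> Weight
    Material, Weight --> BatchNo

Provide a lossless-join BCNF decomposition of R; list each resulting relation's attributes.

{BatchNo, MachineID, Material, Weight}; {Material, PartNo, Weight}; {PartNo, PlantID}

Candidate key of the original relation: {PartNo, PlantID}.
Within {BatchNo, MachineID, Material, PartNo, PlantID, Weight}: {PartNo}⁺ ∩ {BatchNo, MachineID, Material, PartNo, PlantID, Weight} = {BatchNo, MachineID, Material, PartNo, Weight}, not the whole set, so PartNo --> BatchNo, MachineID, Material, Weight violates BCNF; decompose into {BatchNo, MachineID, Material, PartNo, Weight} and {PartNo, PlantID}.
Within {BatchNo, MachineID, Material, PartNo, Weight}: {Material, Weight}⁺ ∩ {BatchNo, MachineID, Material, PartNo, Weight} = {BatchNo, MachineID, Material, Weight}, not the whole set, so Material, Weight --> BatchNo, MachineID violates BCNF; decompose into {BatchNo, MachineID, Material, Weight} and {Material, PartNo, Weight}.
{BatchNo, MachineID, Material, Weight} has no BCNF violation.
{Material, PartNo, Weight} has no BCNF violation.
{PartNo, PlantID} has no BCNF violation.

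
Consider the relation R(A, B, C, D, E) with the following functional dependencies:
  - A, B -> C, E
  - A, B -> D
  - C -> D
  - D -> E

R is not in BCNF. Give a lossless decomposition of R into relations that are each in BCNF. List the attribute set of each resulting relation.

{A, B, C}; {C, D}; {D, E}

Candidate key of the original relation: {A, B}.
{A, B, C, D, E}: {C} determines {C, D, E} here but is not a superkey — split on C -> D, E, giving {C, D, E} and {A, B, C}.
{C, D, E}: {D} determines {D, E} here but is not a superkey — split on D -> E, giving {D, E} and {C, D}.
{D, E} is in BCNF.
{C, D} is in BCNF.
{A, B, C} is in BCNF.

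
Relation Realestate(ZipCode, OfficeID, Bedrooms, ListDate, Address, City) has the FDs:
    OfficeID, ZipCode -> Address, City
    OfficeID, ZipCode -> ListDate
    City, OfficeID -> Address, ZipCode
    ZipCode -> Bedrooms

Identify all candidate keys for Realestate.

{City, OfficeID}, {OfficeID, ZipCode}

{OfficeID} never appears on the right of any FD, so every key must include it.
Closure of {City, OfficeID} is {Address, Bedrooms, City, ListDate, OfficeID, ZipCode}, the whole schema; {City, OfficeID} is a candidate key.
Closure of {OfficeID, ZipCode} is {Address, Bedrooms, City, ListDate, OfficeID, ZipCode}, the whole schema; {OfficeID, ZipCode} is a candidate key.
No proper subset of any of these is a key, and no other minimal superkey exists.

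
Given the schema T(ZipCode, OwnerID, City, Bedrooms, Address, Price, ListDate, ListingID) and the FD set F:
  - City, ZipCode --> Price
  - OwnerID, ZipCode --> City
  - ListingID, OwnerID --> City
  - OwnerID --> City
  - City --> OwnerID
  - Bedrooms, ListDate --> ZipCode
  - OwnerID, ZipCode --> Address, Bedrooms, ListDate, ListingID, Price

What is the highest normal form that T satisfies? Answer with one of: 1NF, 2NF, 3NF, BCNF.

Candidate keys: {Bedrooms, City, ListDate}, {Bedrooms, ListDate, OwnerID}, {City, ZipCode}, {OwnerID, ZipCode}. Prime attributes: {Bedrooms, City, ListDate, OwnerID, ZipCode}.
ListingID, OwnerID --> City breaks BCNF: {ListingID, OwnerID}⁺ = {City, ListingID, OwnerID}, so {ListingID, OwnerID} is not a superkey.
But every attribute on its right side ({City}) is prime, and the same holds for every other non-superkey FD, so 3NF still holds.

3NF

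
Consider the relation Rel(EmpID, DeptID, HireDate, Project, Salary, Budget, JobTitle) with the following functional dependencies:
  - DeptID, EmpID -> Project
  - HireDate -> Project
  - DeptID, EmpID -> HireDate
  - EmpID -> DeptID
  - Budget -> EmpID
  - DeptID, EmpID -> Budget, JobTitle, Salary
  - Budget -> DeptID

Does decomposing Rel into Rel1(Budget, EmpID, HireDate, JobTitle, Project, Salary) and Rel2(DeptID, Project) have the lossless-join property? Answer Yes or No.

The shared attributes are {Project} and {Project}⁺ = {Project}.
The closure covers neither Rel1 nor Rel2 entirely; the join is not lossless.

No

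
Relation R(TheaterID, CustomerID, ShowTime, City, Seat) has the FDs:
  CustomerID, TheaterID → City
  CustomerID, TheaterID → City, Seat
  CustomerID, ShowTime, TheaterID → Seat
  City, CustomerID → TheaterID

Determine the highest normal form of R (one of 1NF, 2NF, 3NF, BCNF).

1NF

Candidate keys: {City, CustomerID, ShowTime}, {CustomerID, ShowTime, TheaterID}. Prime attributes: {City, CustomerID, ShowTime, TheaterID}.
CustomerID, TheaterID → City breaks BCNF: {CustomerID, TheaterID}⁺ = {City, CustomerID, Seat, TheaterID}, so {CustomerID, TheaterID} is not a superkey.
CustomerID, TheaterID → City, Seat has non-prime {Seat} on the right and a non-superkey on the left, so 3NF fails.
{City, CustomerID} is a proper subset of the key {City, CustomerID, ShowTime}, and {City, CustomerID}⁺ contains the non-prime attribute {Seat} — a partial dependency, so 2NF is violated.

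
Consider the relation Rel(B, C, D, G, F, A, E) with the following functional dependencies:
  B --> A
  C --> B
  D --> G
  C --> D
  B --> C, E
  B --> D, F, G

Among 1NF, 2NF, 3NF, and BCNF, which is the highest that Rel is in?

Candidate keys: {B}, {C}. Prime attributes: {B, C}.
For D --> G we have {D}⁺ = {D, G}; {D} is not a superkey, so BCNF fails.
D --> G has non-prime {G} on the right and a non-superkey on the left, so 3NF fails.
Every candidate key is a single attribute, so no partial dependency is possible; 2NF holds.

2NF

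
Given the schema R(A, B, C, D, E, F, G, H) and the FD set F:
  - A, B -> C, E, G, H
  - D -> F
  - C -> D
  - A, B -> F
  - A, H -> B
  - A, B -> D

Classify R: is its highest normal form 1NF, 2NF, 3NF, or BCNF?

Candidate keys: {A, B}, {A, H}. Prime attributes: {A, B, H}.
For D -> F we have {D}⁺ = {D, F}; {D} is not a superkey, so BCNF fails.
D -> F has non-prime {F} on the right and a non-superkey on the left, so 3NF fails.
No non-prime attribute depends on a proper subset of any candidate key, so 2NF holds.

2NF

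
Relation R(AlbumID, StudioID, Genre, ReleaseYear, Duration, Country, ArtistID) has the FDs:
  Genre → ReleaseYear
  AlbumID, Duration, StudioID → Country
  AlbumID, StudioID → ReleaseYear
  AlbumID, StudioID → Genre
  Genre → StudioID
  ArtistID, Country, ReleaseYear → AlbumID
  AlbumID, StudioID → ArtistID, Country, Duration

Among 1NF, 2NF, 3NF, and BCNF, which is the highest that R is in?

Candidate keys: {AlbumID, Genre}, {AlbumID, StudioID}, {ArtistID, Country, Genre}, {ArtistID, Country, ReleaseYear, StudioID}. Prime attributes: {AlbumID, ArtistID, Country, Genre, ReleaseYear, StudioID}.
Genre → ReleaseYear: {Genre}⁺ = {Genre, ReleaseYear, StudioID}, which is not all of the attributes, so the left side is not a superkey — BCNF is violated.
Since {ReleaseYear} ⊆ prime attributes and every other non-superkey FD also has a prime right side, the schema is in 3NF.

3NF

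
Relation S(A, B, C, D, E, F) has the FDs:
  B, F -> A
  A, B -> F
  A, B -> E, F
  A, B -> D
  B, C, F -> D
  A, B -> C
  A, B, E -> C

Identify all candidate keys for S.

{A, B}, {B, F}

{B} never appears on the right of any FD, so every key must include it.
{A, B}⁺ = {A, B, C, D, E, F}, which is every attribute, so {A, B} is a candidate key.
{B, F}⁺ = {A, B, C, D, E, F}, which is every attribute, so {B, F} is a candidate key.
Any other superkey properly contains one of these, so there are no further candidate keys.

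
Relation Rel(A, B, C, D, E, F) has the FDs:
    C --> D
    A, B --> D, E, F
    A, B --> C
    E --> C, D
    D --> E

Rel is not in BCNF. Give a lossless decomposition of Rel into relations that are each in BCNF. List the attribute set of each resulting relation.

{A, B, C, F}; {C, D, E}

Candidate key of the original relation: {A, B}.
Within {A, B, C, D, E, F}: {C}⁺ ∩ {A, B, C, D, E, F} = {C, D, E}, not the whole set, so C --> D, E violates BCNF; decompose into {C, D, E} and {A, B, C, F}.
{C, D, E} is in BCNF.
{A, B, C, F} is in BCNF.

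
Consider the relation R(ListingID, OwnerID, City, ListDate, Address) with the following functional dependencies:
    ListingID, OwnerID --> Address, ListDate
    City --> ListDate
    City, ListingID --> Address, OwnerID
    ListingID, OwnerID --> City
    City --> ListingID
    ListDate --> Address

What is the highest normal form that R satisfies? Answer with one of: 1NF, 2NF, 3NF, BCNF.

Candidate keys: {City}, {ListingID, OwnerID}. Prime attributes: {City, ListingID, OwnerID}.
ListDate --> Address breaks BCNF: {ListDate}⁺ = {Address, ListDate}, so {ListDate} is not a superkey.
Because {Address} is non-prime and the left side of ListDate --> Address is not a superkey, the relation is not in 3NF.
Checking every proper subset of each key, none determines a non-prime attribute — 2NF is satisfied.

2NF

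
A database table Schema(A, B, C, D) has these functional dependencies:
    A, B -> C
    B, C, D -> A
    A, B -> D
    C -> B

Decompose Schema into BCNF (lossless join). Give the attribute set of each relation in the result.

Candidate keys of the original relation: {A, B}, {A, C}, {C, D}.
Within {A, B, C, D}: {C}⁺ ∩ {A, B, C, D} = {B, C}, not the whole set, so C -> B violates BCNF; decompose into {B, C} and {A, C, D}.
{B, C} is in BCNF.
{A, C, D} is in BCNF.

{A, C, D}; {B, C}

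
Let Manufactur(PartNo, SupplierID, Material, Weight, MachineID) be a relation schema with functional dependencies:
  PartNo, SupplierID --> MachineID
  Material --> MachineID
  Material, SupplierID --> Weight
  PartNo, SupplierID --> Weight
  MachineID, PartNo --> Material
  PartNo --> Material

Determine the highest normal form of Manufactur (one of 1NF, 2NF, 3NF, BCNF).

1NF

Candidate key: {PartNo, SupplierID}. Prime attributes: {PartNo, SupplierID}.
Material --> MachineID breaks BCNF: {Material}⁺ = {MachineID, Material}, so {Material} is not a superkey.
Because {MachineID} is non-prime and the left side of Material --> MachineID is not a superkey, the relation is not in 3NF.
{PartNo} is a proper subset of the key {PartNo, SupplierID}, and {PartNo}⁺ contains the non-prime attributes {MachineID, Material} — a partial dependency, so 2NF is violated.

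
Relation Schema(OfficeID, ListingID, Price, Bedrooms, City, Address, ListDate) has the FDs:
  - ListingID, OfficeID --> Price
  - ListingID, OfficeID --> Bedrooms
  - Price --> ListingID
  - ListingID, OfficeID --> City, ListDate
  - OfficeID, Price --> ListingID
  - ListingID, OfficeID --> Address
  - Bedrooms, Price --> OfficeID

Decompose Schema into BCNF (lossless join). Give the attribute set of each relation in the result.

{Address, Bedrooms, City, ListDate, OfficeID, Price}; {ListingID, Price}

Candidate keys of the original relation: {Bedrooms, Price}, {ListingID, OfficeID}, {OfficeID, Price}.
Within {Address, Bedrooms, City, ListDate, ListingID, OfficeID, Price}: {Price}⁺ ∩ {Address, Bedrooms, City, ListDate, ListingID, OfficeID, Price} = {ListingID, Price}, not the whole set, so Price --> ListingID violates BCNF; decompose into {ListingID, Price} and {Address, Bedrooms, City, ListDate, OfficeID, Price}.
{ListingID, Price}: every determinant is a superkey — BCNF.
{Address, Bedrooms, City, ListDate, OfficeID, Price}: every determinant is a superkey — BCNF.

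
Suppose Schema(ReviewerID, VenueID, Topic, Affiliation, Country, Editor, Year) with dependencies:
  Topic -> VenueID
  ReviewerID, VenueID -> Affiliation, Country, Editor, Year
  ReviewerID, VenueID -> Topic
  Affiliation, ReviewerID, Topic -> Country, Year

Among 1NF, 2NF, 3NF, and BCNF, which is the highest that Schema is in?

Candidate keys: {ReviewerID, Topic}, {ReviewerID, VenueID}. Prime attributes: {ReviewerID, Topic, VenueID}.
Topic -> VenueID breaks BCNF: {Topic}⁺ = {Topic, VenueID}, so {Topic} is not a superkey.
Its right-hand attributes {VenueID} are all prime, as are those of every other non-superkey FD — the relation is in 3NF.

3NF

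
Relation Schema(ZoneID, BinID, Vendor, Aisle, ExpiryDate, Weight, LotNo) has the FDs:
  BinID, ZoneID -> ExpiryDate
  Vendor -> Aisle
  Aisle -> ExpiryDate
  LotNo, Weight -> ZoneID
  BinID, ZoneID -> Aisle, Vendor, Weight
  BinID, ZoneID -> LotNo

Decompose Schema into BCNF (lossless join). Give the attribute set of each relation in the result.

Candidate keys of the original relation: {BinID, LotNo, Weight}, {BinID, ZoneID}.
Within {Aisle, BinID, ExpiryDate, LotNo, Vendor, Weight, ZoneID}: {Vendor}⁺ ∩ {Aisle, BinID, ExpiryDate, LotNo, Vendor, Weight, ZoneID} = {Aisle, ExpiryDate, Vendor}, not the whole set, so Vendor -> Aisle, ExpiryDate violates BCNF; decompose into {Aisle, ExpiryDate, Vendor} and {BinID, LotNo, Vendor, Weight, ZoneID}.
Within {Aisle, ExpiryDate, Vendor}: {Aisle}⁺ ∩ {Aisle, ExpiryDate, Vendor} = {Aisle, ExpiryDate}, not the whole set, so Aisle -> ExpiryDate violates BCNF; decompose into {Aisle, ExpiryDate} and {Aisle, Vendor}.
{Aisle, ExpiryDate} is in BCNF.
{Aisle, Vendor} is in BCNF.
Within {BinID, LotNo, Vendor, Weight, ZoneID}: {LotNo, Weight}⁺ ∩ {BinID, LotNo, Vendor, Weight, ZoneID} = {LotNo, Weight, ZoneID}, not the whole set, so LotNo, Weight -> ZoneID violates BCNF; decompose into {LotNo, Weight, ZoneID} and {BinID, LotNo, Vendor, Weight}.
{LotNo, Weight, ZoneID} is in BCNF.
{BinID, LotNo, Vendor, Weight} is in BCNF.

{Aisle, ExpiryDate}; {Aisle, Vendor}; {BinID, LotNo, Vendor, Weight}; {LotNo, Weight, ZoneID}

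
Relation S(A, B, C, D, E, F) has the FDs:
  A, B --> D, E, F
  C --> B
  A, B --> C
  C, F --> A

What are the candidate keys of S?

Closure of {A, B} is {A, B, C, D, E, F}, the whole schema; {A, B} is a candidate key.
Closure of {A, C} is {A, B, C, D, E, F}, the whole schema; {A, C} is a candidate key.
Closure of {C, F} is {A, B, C, D, E, F}, the whole schema; {C, F} is a candidate key.
These are minimal and exhaustive — every other superkey contains one of them.

{A, B}, {A, C}, {C, F}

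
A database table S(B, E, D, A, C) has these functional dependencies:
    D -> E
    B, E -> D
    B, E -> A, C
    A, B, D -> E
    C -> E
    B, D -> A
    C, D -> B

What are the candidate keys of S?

{B, C}⁺ = {A, B, C, D, E}, which is every attribute, so {B, C} is a candidate key.
{B, D}⁺ = {A, B, C, D, E}, which is every attribute, so {B, D} is a candidate key.
{B, E}⁺ = {A, B, C, D, E}, which is every attribute, so {B, E} is a candidate key.
{C, D}⁺ = {A, B, C, D, E}, which is every attribute, so {C, D} is a candidate key.
No proper subset of any of these is a key, and no other minimal superkey exists.

{B, C}, {B, D}, {B, E}, {C, D}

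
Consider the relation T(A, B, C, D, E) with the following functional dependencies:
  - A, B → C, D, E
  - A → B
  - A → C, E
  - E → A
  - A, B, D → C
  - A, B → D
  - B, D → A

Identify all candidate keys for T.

{A}, {B, D}, {E}

{A} is a candidate key since {A}⁺ = {A, B, C, D, E} covers every attribute.
{E} is a candidate key since {E}⁺ = {A, B, C, D, E} covers every attribute.
{B, D} is a candidate key since {B, D}⁺ = {A, B, C, D, E} covers every attribute.
Any other superkey properly contains one of these, so there are no further candidate keys.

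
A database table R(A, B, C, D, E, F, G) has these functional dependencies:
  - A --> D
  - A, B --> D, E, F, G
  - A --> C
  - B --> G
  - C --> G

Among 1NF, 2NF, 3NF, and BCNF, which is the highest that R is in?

Candidate key: {A, B}. Prime attributes: {A, B}.
A --> D: {A}⁺ = {A, C, D, G}, which is not all of the attributes, so the left side is not a superkey — BCNF is violated.
Because {D} is non-prime and the left side of A --> D is not a superkey, the relation is not in 3NF.
Since {A} ⊂ {A, B} and {A}⁺ ⊇ {C, D, G} with {C, D, G} non-prime, there is a partial dependency; 2NF fails.

1NF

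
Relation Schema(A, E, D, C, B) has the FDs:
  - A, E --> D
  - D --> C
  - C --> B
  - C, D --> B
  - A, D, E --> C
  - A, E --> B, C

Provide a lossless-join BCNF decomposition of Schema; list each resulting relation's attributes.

{A, D, E}; {B, C}; {C, D}

Candidate key of the original relation: {A, E}.
{A, B, C, D, E}: {D} determines {B, C, D} here but is not a superkey — split on D --> B, C, giving {B, C, D} and {A, D, E}.
{B, C, D}: {C} determines {B, C} here but is not a superkey — split on C --> B, giving {B, C} and {C, D}.
{B, C}: every determinant is a superkey — BCNF.
{C, D}: every determinant is a superkey — BCNF.
{A, D, E}: every determinant is a superkey — BCNF.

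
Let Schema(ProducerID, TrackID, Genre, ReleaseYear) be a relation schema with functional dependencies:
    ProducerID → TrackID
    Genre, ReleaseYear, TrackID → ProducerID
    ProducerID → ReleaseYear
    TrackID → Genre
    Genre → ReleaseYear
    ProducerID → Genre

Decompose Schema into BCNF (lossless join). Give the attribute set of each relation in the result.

Candidate keys of the original relation: {ProducerID}, {TrackID}.
{Genre, ProducerID, ReleaseYear, TrackID}: {Genre} determines {Genre, ReleaseYear} here but is not a superkey — split on Genre → ReleaseYear, giving {Genre, ReleaseYear} and {Genre, ProducerID, TrackID}.
{Genre, ReleaseYear}: every determinant is a superkey — BCNF.
{Genre, ProducerID, TrackID}: every determinant is a superkey — BCNF.

{Genre, ProducerID, TrackID}; {Genre, ReleaseYear}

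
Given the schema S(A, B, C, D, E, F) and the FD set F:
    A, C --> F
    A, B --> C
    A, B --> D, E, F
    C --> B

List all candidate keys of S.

No FD produces {A}, so it must be in every candidate key.
{A, B}⁺ = {A, B, C, D, E, F}, which is every attribute, so {A, B} is a candidate key.
{A, C}⁺ = {A, B, C, D, E, F}, which is every attribute, so {A, C} is a candidate key.
No proper subset of any of these is a key, and no other minimal superkey exists.

{A, B}, {A, C}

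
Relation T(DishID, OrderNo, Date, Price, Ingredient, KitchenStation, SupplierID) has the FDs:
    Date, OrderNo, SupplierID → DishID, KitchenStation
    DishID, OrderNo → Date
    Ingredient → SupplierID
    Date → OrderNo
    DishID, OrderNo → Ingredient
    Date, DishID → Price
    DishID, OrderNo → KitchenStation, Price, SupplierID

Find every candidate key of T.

{Date, DishID}⁺ = {Date, DishID, Ingredient, KitchenStation, OrderNo, Price, SupplierID}, which is every attribute, so {Date, DishID} is a candidate key.
{Date, Ingredient}⁺ = {Date, DishID, Ingredient, KitchenStation, OrderNo, Price, SupplierID}, which is every attribute, so {Date, Ingredient} is a candidate key.
{Date, SupplierID}⁺ = {Date, DishID, Ingredient, KitchenStation, OrderNo, Price, SupplierID}, which is every attribute, so {Date, SupplierID} is a candidate key.
{DishID, OrderNo}⁺ = {Date, DishID, Ingredient, KitchenStation, OrderNo, Price, SupplierID}, which is every attribute, so {DishID, OrderNo} is a candidate key.
No proper subset of any of these is a key, and no other minimal superkey exists.

{Date, DishID}, {Date, Ingredient}, {Date, SupplierID}, {DishID, OrderNo}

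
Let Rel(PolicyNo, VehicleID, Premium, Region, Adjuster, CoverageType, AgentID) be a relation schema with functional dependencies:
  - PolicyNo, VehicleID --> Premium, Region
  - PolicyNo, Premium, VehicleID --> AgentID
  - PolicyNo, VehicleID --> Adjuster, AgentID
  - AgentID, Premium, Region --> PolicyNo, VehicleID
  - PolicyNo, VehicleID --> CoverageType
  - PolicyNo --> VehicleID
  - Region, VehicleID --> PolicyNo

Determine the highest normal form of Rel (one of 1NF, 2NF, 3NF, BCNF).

Candidate keys: {AgentID, Premium, Region}, {PolicyNo}, {Region, VehicleID}. Prime attributes: {AgentID, PolicyNo, Premium, Region, VehicleID}.
The left-hand side of every FD is a superkey, so BCNF is satisfied.

BCNF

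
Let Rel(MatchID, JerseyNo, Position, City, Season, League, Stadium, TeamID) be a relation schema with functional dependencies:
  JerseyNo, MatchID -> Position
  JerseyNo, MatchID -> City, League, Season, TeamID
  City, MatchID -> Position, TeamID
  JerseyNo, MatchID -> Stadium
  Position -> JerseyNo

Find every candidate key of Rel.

No FD produces {MatchID}, so it must be in every candidate key.
Closure of {City, MatchID} is {City, JerseyNo, League, MatchID, Position, Season, Stadium, TeamID}, the whole schema; {City, MatchID} is a candidate key.
Closure of {JerseyNo, MatchID} is {City, JerseyNo, League, MatchID, Position, Season, Stadium, TeamID}, the whole schema; {JerseyNo, MatchID} is a candidate key.
Closure of {MatchID, Position} is {City, JerseyNo, League, MatchID, Position, Season, Stadium, TeamID}, the whole schema; {MatchID, Position} is a candidate key.
These are minimal and exhaustive — every other superkey contains one of them.

{City, MatchID}, {JerseyNo, MatchID}, {MatchID, Position}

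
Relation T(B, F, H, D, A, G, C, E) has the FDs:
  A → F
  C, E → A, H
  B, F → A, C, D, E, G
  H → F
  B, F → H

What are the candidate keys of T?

{A, B}, {B, C, E}, {B, F}, {B, H}

Attributes never on any right-hand side: {B} — every candidate key must contain it.
Closure of {A, B} is {A, B, C, D, E, F, G, H}, the whole schema; {A, B} is a candidate key.
Closure of {B, F} is {A, B, C, D, E, F, G, H}, the whole schema; {B, F} is a candidate key.
Closure of {B, H} is {A, B, C, D, E, F, G, H}, the whole schema; {B, H} is a candidate key.
Closure of {B, C, E} is {A, B, C, D, E, F, G, H}, the whole schema; {B, C, E} is a candidate key.
No proper subset of any of these is a key, and no other minimal superkey exists.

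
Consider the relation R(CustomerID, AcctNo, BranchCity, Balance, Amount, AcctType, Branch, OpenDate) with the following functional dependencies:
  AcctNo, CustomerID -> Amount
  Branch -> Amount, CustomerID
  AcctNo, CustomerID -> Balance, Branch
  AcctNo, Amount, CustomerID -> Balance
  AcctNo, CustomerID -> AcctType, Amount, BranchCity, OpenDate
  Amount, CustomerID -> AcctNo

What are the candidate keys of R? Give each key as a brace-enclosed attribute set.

{Branch}⁺ = {AcctNo, AcctType, Amount, Balance, Branch, BranchCity, CustomerID, OpenDate} — all of the relation — so {Branch} is a candidate key.
{AcctNo, CustomerID}⁺ = {AcctNo, AcctType, Amount, Balance, Branch, BranchCity, CustomerID, OpenDate} — all of the relation — so {AcctNo, CustomerID} is a candidate key.
{Amount, CustomerID}⁺ = {AcctNo, AcctType, Amount, Balance, Branch, BranchCity, CustomerID, OpenDate} — all of the relation — so {Amount, CustomerID} is a candidate key.
No proper subset of any of these is a key, and no other minimal superkey exists.

{AcctNo, CustomerID}, {Amount, CustomerID}, {Branch}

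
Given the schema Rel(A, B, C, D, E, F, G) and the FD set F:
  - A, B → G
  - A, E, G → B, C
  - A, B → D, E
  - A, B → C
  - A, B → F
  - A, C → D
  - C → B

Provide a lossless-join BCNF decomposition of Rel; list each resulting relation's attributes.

{A, C, D, E, F, G}; {B, C}

Candidate keys of the original relation: {A, B}, {A, C}, {A, E, G}.
{A, B, C, D, E, F, G}: {C} determines {B, C} here but is not a superkey — split on C → B, giving {B, C} and {A, C, D, E, F, G}.
{B, C}: every determinant is a superkey — BCNF.
{A, C, D, E, F, G}: every determinant is a superkey — BCNF.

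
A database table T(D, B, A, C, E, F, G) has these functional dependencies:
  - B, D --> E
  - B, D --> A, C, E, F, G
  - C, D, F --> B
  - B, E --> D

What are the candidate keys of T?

{B, D}, {B, E}, {C, D, F}

Closure of {B, D} is {A, B, C, D, E, F, G}, the whole schema; {B, D} is a candidate key.
Closure of {B, E} is {A, B, C, D, E, F, G}, the whole schema; {B, E} is a candidate key.
Closure of {C, D, F} is {A, B, C, D, E, F, G}, the whole schema; {C, D, F} is a candidate key.
These are minimal and exhaustive — every other superkey contains one of them.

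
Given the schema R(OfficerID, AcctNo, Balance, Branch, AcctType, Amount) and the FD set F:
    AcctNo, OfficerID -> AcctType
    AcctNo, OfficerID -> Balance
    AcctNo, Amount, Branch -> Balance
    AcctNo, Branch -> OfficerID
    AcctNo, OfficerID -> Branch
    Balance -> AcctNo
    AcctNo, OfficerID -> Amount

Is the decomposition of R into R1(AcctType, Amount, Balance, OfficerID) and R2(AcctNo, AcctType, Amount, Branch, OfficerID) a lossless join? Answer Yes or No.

R1 ∩ R2 = {AcctType, Amount, OfficerID}; its closure under F is {AcctType, Amount, OfficerID}.
Neither R1 nor R2 is contained in that closure, so the decomposition is lossy.

No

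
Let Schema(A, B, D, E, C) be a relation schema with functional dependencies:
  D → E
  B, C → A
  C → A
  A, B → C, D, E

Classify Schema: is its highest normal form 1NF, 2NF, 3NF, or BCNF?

2NF

Candidate keys: {A, B}, {B, C}. Prime attributes: {A, B, C}.
D → E breaks BCNF: {D}⁺ = {D, E}, so {D} is not a superkey.
D → E has non-prime {E} on the right and a non-superkey on the left, so 3NF fails.
No proper subset of a key has a non-prime attribute in its closure, so there is no partial dependency; 2NF holds.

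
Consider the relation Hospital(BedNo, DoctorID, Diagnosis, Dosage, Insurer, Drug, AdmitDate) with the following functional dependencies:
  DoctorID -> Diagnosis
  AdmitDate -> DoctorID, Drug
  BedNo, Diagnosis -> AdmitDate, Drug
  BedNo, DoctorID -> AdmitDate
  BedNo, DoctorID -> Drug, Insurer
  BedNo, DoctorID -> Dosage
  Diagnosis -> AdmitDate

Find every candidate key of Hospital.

{BedNo} never appears on the right of any FD, so every key must include it.
Closure of {AdmitDate, BedNo} is {AdmitDate, BedNo, Diagnosis, DoctorID, Dosage, Drug, Insurer}, the whole schema; {AdmitDate, BedNo} is a candidate key.
Closure of {BedNo, Diagnosis} is {AdmitDate, BedNo, Diagnosis, DoctorID, Dosage, Drug, Insurer}, the whole schema; {BedNo, Diagnosis} is a candidate key.
Closure of {BedNo, DoctorID} is {AdmitDate, BedNo, Diagnosis, DoctorID, Dosage, Drug, Insurer}, the whole schema; {BedNo, DoctorID} is a candidate key.
These are minimal and exhaustive — every other superkey contains one of them.

{AdmitDate, BedNo}, {BedNo, Diagnosis}, {BedNo, DoctorID}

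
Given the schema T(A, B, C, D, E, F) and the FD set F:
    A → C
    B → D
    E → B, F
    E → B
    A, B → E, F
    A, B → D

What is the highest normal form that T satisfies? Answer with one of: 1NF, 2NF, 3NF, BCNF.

Candidate keys: {A, B}, {A, E}. Prime attributes: {A, B, E}.
A → C breaks BCNF: {A}⁺ = {A, C}, so {A} is not a superkey.
A → C has non-prime {C} on the right and a non-superkey on the left, so 3NF fails.
The proper key subset {A} of {A, B} determines non-prime {C}, so the relation is not even in 2NF.

1NF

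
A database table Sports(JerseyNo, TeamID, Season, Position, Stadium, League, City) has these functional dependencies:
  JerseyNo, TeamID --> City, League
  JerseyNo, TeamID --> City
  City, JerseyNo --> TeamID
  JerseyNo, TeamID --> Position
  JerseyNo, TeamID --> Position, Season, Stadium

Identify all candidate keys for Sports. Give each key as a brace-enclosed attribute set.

{City, JerseyNo}, {JerseyNo, TeamID}

{JerseyNo} never appears on the right of any FD, so every key must include it.
{City, JerseyNo}⁺ = {City, JerseyNo, League, Position, Season, Stadium, TeamID}, which is every attribute, so {City, JerseyNo} is a candidate key.
{JerseyNo, TeamID}⁺ = {City, JerseyNo, League, Position, Season, Stadium, TeamID}, which is every attribute, so {JerseyNo, TeamID} is a candidate key.
These are minimal and exhaustive — every other superkey contains one of them.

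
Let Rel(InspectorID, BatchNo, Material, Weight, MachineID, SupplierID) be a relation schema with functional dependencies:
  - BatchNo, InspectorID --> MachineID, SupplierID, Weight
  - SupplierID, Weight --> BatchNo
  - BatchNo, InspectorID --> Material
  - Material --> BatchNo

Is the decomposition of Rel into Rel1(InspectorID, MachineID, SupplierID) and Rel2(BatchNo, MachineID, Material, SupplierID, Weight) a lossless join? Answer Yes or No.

Rel1 ∩ Rel2 = {MachineID, SupplierID}; its closure under F is {MachineID, SupplierID}.
Rel1 ⊄ {MachineID, SupplierID} and Rel2 ⊄ {MachineID, SupplierID}, so the split is lossy.

No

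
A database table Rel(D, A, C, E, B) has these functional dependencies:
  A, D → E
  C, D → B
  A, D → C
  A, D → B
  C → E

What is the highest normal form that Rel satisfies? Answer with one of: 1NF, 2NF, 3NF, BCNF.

Candidate key: {A, D}. Prime attributes: {A, D}.
For C, D → B we have {C, D}⁺ = {B, C, D, E}; {C, D} is not a superkey, so BCNF fails.
C, D → B determines the non-prime attribute {B} from a non-superkey — 3NF is violated.
No proper subset of a key has a non-prime attribute in its closure, so there is no partial dependency; 2NF holds.

2NF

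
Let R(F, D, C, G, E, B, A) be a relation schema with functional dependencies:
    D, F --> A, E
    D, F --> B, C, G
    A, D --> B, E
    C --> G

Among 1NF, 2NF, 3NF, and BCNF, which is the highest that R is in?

2NF

Candidate key: {D, F}. Prime attributes: {D, F}.
A, D --> B, E: {A, D}⁺ = {A, B, D, E}, which is not all of the attributes, so the left side is not a superkey — BCNF is violated.
Because {B, E} are non-prime and the left side of A, D --> B, E is not a superkey, the relation is not in 3NF.
Checking every proper subset of each key, none determines a non-prime attribute — 2NF is satisfied.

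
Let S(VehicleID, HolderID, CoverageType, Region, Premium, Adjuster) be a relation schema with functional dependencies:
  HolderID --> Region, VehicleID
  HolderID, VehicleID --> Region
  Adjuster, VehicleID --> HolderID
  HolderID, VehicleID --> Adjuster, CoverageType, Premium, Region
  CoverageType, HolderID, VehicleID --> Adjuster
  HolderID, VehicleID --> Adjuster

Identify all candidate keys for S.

{Adjuster, VehicleID}, {HolderID}

{HolderID}⁺ = {Adjuster, CoverageType, HolderID, Premium, Region, VehicleID} — all of the relation — so {HolderID} is a candidate key.
{Adjuster, VehicleID}⁺ = {Adjuster, CoverageType, HolderID, Premium, Region, VehicleID} — all of the relation — so {Adjuster, VehicleID} is a candidate key.
Any other superkey properly contains one of these, so there are no further candidate keys.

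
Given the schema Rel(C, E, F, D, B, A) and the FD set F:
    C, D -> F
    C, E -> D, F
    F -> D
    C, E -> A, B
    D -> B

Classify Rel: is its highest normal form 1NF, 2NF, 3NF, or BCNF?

2NF

Candidate key: {C, E}. Prime attributes: {C, E}.
For C, D -> F we have {C, D}⁺ = {B, C, D, F}; {C, D} is not a superkey, so BCNF fails.
C, D -> F has non-prime {F} on the right and a non-superkey on the left, so 3NF fails.
Checking every proper subset of each key, none determines a non-prime attribute — 2NF is satisfied.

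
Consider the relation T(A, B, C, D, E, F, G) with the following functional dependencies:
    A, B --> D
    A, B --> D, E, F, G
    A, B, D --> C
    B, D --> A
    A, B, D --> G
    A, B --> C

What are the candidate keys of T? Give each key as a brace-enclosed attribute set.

{A, B}, {B, D}

Attributes never on any right-hand side: {B} — every candidate key must contain it.
{A, B} is a candidate key since {A, B}⁺ = {A, B, C, D, E, F, G} covers every attribute.
{B, D} is a candidate key since {B, D}⁺ = {A, B, C, D, E, F, G} covers every attribute.
No proper subset of any of these is a key, and no other minimal superkey exists.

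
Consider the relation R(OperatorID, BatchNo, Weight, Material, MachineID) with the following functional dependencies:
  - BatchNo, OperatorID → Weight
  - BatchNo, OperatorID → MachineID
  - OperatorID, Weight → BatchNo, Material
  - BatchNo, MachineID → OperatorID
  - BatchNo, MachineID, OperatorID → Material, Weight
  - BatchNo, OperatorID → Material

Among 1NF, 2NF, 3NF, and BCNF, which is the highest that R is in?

BCNF

Candidate keys: {BatchNo, MachineID}, {BatchNo, OperatorID}, {OperatorID, Weight}. Prime attributes: {BatchNo, MachineID, OperatorID, Weight}.
Every FD has a superkey on the left, so the relation is in BCNF.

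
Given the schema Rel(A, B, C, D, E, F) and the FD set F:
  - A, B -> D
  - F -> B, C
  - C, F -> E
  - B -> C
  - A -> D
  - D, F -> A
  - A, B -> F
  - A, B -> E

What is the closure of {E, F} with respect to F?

{B, C, E, F}

Start with {E, F}.
F -> B, C applies; add {B, C} → now {B, C, E, F}.
No further FD applies.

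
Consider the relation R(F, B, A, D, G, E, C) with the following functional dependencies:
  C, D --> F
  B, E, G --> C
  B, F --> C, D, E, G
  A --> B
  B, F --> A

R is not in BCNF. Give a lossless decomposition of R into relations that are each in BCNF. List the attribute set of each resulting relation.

{A, B}; {A, D, E, G}; {B, C, E, G}; {C, D, F}

Candidate keys of the original relation: {A, C, D}, {A, D, E, G}, {A, F}, {B, C, D}, {B, D, E, G}, {B, F}.
{A, B, C, D, E, F, G}: {C, D} determines {C, D, F} here but is not a superkey — split on C, D --> F, giving {C, D, F} and {A, B, C, D, E, G}.
{C, D, F}: every determinant is a superkey — BCNF.
{A, B, C, D, E, G}: {B, E, G} determines {B, C, E, G} here but is not a superkey — split on B, E, G --> C, giving {B, C, E, G} and {A, B, D, E, G}.
{B, C, E, G}: every determinant is a superkey — BCNF.
{A, B, D, E, G}: {A} determines {A, B} here but is not a superkey — split on A --> B, giving {A, B} and {A, D, E, G}.
{A, B}: every determinant is a superkey — BCNF.
{A, D, E, G}: every determinant is a superkey — BCNF.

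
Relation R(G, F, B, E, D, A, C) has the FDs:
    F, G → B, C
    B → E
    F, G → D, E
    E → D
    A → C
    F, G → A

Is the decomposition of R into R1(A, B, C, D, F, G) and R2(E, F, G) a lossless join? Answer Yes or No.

Yes

R1 ∩ R2 = {F, G}; its closure under F is {A, B, C, D, E, F, G}.
Since R1 ⊆ {A, B, C, D, E, F, G}, the intersection is a superkey of R1; the decomposition is lossless.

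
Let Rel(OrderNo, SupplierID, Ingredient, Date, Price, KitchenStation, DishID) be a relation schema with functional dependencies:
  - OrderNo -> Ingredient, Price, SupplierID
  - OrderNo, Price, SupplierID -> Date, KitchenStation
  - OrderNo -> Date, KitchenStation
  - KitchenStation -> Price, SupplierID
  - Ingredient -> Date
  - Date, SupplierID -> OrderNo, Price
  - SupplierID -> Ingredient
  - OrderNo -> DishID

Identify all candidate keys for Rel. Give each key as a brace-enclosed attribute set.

{KitchenStation}, {OrderNo}, {SupplierID}

Closure of {KitchenStation} is {Date, DishID, Ingredient, KitchenStation, OrderNo, Price, SupplierID}, the whole schema; {KitchenStation} is a candidate key.
Closure of {OrderNo} is {Date, DishID, Ingredient, KitchenStation, OrderNo, Price, SupplierID}, the whole schema; {OrderNo} is a candidate key.
Closure of {SupplierID} is {Date, DishID, Ingredient, KitchenStation, OrderNo, Price, SupplierID}, the whole schema; {SupplierID} is a candidate key.
No proper subset of any of these is a key, and no other minimal superkey exists.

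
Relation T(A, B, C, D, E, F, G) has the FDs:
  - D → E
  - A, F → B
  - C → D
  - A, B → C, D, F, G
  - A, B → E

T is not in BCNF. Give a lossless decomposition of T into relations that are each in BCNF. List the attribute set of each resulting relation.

{A, B, C, F, G}; {C, D}; {D, E}

Candidate keys of the original relation: {A, B}, {A, F}.
{A, B, C, D, E, F, G}: {D} determines {D, E} here but is not a superkey — split on D → E, giving {D, E} and {A, B, C, D, F, G}.
{D, E} has no BCNF violation.
{A, B, C, D, F, G}: {C} determines {C, D} here but is not a superkey — split on C → D, giving {C, D} and {A, B, C, F, G}.
{C, D} has no BCNF violation.
{A, B, C, F, G} has no BCNF violation.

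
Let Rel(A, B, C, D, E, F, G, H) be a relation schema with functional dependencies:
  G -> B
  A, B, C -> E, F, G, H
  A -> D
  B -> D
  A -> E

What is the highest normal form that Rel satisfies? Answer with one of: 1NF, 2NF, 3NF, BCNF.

Candidate keys: {A, B, C}, {A, C, G}. Prime attributes: {A, B, C, G}.
G -> B: {G}⁺ = {B, D, G}, which is not all of the attributes, so the left side is not a superkey — BCNF is violated.
Because {D} is non-prime and the left side of A -> D is not a superkey, the relation is not in 3NF.
{A} is a proper subset of the key {A, B, C}, and {A}⁺ contains the non-prime attributes {D, E} — a partial dependency, so 2NF is violated.

1NF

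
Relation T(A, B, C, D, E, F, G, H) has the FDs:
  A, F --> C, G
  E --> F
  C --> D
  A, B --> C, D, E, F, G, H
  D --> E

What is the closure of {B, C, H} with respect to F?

Start with {B, C, H}.
C --> D applies; add {D} → now {B, C, D, H}.
D --> E applies; add {E} → now {B, C, D, E, H}.
E --> F applies; add {F} → now {B, C, D, E, F, H}.
No further FD applies.

{B, C, D, E, F, H}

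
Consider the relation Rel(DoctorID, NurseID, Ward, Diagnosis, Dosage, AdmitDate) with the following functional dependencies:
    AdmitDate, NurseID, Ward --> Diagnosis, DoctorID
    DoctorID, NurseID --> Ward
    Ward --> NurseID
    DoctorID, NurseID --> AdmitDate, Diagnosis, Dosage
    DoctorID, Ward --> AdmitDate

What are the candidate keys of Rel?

{AdmitDate, Ward} is a candidate key since {AdmitDate, Ward}⁺ = {AdmitDate, Diagnosis, DoctorID, Dosage, NurseID, Ward} covers every attribute.
{DoctorID, NurseID} is a candidate key since {DoctorID, NurseID}⁺ = {AdmitDate, Diagnosis, DoctorID, Dosage, NurseID, Ward} covers every attribute.
{DoctorID, Ward} is a candidate key since {DoctorID, Ward}⁺ = {AdmitDate, Diagnosis, DoctorID, Dosage, NurseID, Ward} covers every attribute.
These are minimal and exhaustive — every other superkey contains one of them.

{AdmitDate, Ward}, {DoctorID, NurseID}, {DoctorID, Ward}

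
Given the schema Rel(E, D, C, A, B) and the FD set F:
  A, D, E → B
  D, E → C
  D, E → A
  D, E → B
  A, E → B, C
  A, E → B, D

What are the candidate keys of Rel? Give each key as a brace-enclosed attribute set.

{A, E}, {D, E}

No FD produces {E}, so it must be in every candidate key.
{A, E}⁺ = {A, B, C, D, E}, which is every attribute, so {A, E} is a candidate key.
{D, E}⁺ = {A, B, C, D, E}, which is every attribute, so {D, E} is a candidate key.
These are minimal and exhaustive — every other superkey contains one of them.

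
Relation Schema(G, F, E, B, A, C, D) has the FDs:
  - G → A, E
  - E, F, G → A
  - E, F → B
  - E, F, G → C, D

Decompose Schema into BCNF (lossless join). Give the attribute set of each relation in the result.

Candidate key of the original relation: {F, G}.
In {A, B, C, D, E, F, G}, {G} is not a superkey ({G}⁺ restricted to this set is {A, E, G}), so split on G → A, E into {A, E, G} and {B, C, D, F, G}.
{A, E, G} has no BCNF violation.
{B, C, D, F, G} has no BCNF violation.

{A, E, G}; {B, C, D, F, G}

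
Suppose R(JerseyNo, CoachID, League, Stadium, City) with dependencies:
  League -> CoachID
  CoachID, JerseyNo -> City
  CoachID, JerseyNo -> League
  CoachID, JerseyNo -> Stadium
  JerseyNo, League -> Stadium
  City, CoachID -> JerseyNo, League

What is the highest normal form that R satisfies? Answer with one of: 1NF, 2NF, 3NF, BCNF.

3NF

Candidate keys: {City, CoachID}, {City, League}, {CoachID, JerseyNo}, {JerseyNo, League}. Prime attributes: {City, CoachID, JerseyNo, League}.
For League -> CoachID we have {League}⁺ = {CoachID, League}; {League} is not a superkey, so BCNF fails.
But every attribute on its right side ({CoachID}) is prime, and the same holds for every other non-superkey FD, so 3NF still holds.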